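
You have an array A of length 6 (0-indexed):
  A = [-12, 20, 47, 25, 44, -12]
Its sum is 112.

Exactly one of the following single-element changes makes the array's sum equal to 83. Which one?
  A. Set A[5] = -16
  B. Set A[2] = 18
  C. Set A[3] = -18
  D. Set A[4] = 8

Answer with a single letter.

Option A: A[5] -12->-16, delta=-4, new_sum=112+(-4)=108
Option B: A[2] 47->18, delta=-29, new_sum=112+(-29)=83 <-- matches target
Option C: A[3] 25->-18, delta=-43, new_sum=112+(-43)=69
Option D: A[4] 44->8, delta=-36, new_sum=112+(-36)=76

Answer: B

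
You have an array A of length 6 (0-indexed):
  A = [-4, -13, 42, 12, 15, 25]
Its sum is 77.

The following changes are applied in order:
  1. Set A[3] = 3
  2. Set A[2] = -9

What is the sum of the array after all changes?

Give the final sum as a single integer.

Answer: 17

Derivation:
Initial sum: 77
Change 1: A[3] 12 -> 3, delta = -9, sum = 68
Change 2: A[2] 42 -> -9, delta = -51, sum = 17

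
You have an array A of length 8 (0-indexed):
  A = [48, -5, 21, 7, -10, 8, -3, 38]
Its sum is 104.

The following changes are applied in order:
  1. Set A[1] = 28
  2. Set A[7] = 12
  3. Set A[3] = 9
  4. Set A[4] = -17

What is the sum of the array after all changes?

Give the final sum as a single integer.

Initial sum: 104
Change 1: A[1] -5 -> 28, delta = 33, sum = 137
Change 2: A[7] 38 -> 12, delta = -26, sum = 111
Change 3: A[3] 7 -> 9, delta = 2, sum = 113
Change 4: A[4] -10 -> -17, delta = -7, sum = 106

Answer: 106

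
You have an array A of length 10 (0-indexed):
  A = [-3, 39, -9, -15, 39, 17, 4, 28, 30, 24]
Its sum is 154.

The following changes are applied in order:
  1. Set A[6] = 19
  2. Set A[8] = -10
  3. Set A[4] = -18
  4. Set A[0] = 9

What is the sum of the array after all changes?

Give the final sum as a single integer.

Initial sum: 154
Change 1: A[6] 4 -> 19, delta = 15, sum = 169
Change 2: A[8] 30 -> -10, delta = -40, sum = 129
Change 3: A[4] 39 -> -18, delta = -57, sum = 72
Change 4: A[0] -3 -> 9, delta = 12, sum = 84

Answer: 84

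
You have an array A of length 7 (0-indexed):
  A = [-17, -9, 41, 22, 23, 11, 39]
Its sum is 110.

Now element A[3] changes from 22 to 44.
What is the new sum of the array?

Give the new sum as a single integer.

Old value at index 3: 22
New value at index 3: 44
Delta = 44 - 22 = 22
New sum = old_sum + delta = 110 + (22) = 132

Answer: 132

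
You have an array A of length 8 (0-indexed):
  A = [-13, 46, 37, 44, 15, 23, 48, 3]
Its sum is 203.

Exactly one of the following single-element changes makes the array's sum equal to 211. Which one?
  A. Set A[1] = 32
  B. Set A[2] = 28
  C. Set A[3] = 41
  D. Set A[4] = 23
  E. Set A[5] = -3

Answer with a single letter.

Option A: A[1] 46->32, delta=-14, new_sum=203+(-14)=189
Option B: A[2] 37->28, delta=-9, new_sum=203+(-9)=194
Option C: A[3] 44->41, delta=-3, new_sum=203+(-3)=200
Option D: A[4] 15->23, delta=8, new_sum=203+(8)=211 <-- matches target
Option E: A[5] 23->-3, delta=-26, new_sum=203+(-26)=177

Answer: D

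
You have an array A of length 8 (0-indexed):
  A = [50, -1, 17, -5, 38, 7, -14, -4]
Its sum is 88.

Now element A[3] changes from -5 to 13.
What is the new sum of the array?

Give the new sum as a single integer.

Old value at index 3: -5
New value at index 3: 13
Delta = 13 - -5 = 18
New sum = old_sum + delta = 88 + (18) = 106

Answer: 106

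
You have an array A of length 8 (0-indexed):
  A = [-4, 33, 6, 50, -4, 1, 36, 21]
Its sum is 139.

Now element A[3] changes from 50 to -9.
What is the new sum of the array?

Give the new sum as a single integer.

Old value at index 3: 50
New value at index 3: -9
Delta = -9 - 50 = -59
New sum = old_sum + delta = 139 + (-59) = 80

Answer: 80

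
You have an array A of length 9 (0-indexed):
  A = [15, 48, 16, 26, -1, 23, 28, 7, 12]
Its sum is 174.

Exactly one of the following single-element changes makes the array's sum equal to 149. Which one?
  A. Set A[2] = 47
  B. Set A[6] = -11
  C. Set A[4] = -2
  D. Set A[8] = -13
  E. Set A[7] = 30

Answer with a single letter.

Answer: D

Derivation:
Option A: A[2] 16->47, delta=31, new_sum=174+(31)=205
Option B: A[6] 28->-11, delta=-39, new_sum=174+(-39)=135
Option C: A[4] -1->-2, delta=-1, new_sum=174+(-1)=173
Option D: A[8] 12->-13, delta=-25, new_sum=174+(-25)=149 <-- matches target
Option E: A[7] 7->30, delta=23, new_sum=174+(23)=197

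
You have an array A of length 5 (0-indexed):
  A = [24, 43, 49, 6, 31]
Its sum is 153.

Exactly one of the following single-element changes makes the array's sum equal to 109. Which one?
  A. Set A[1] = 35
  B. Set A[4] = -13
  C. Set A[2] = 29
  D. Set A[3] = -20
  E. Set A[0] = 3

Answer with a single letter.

Answer: B

Derivation:
Option A: A[1] 43->35, delta=-8, new_sum=153+(-8)=145
Option B: A[4] 31->-13, delta=-44, new_sum=153+(-44)=109 <-- matches target
Option C: A[2] 49->29, delta=-20, new_sum=153+(-20)=133
Option D: A[3] 6->-20, delta=-26, new_sum=153+(-26)=127
Option E: A[0] 24->3, delta=-21, new_sum=153+(-21)=132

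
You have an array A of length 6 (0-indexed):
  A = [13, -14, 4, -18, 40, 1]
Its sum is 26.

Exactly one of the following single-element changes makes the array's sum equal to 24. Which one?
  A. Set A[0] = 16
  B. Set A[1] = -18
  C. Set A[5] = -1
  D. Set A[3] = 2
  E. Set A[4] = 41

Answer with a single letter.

Answer: C

Derivation:
Option A: A[0] 13->16, delta=3, new_sum=26+(3)=29
Option B: A[1] -14->-18, delta=-4, new_sum=26+(-4)=22
Option C: A[5] 1->-1, delta=-2, new_sum=26+(-2)=24 <-- matches target
Option D: A[3] -18->2, delta=20, new_sum=26+(20)=46
Option E: A[4] 40->41, delta=1, new_sum=26+(1)=27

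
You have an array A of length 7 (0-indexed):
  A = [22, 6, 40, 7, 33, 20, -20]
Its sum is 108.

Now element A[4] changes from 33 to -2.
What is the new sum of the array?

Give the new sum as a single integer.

Old value at index 4: 33
New value at index 4: -2
Delta = -2 - 33 = -35
New sum = old_sum + delta = 108 + (-35) = 73

Answer: 73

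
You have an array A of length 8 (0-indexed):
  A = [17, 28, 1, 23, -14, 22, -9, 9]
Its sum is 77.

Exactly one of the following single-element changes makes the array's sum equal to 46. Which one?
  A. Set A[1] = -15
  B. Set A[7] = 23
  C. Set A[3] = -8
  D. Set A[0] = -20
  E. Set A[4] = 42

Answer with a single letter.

Option A: A[1] 28->-15, delta=-43, new_sum=77+(-43)=34
Option B: A[7] 9->23, delta=14, new_sum=77+(14)=91
Option C: A[3] 23->-8, delta=-31, new_sum=77+(-31)=46 <-- matches target
Option D: A[0] 17->-20, delta=-37, new_sum=77+(-37)=40
Option E: A[4] -14->42, delta=56, new_sum=77+(56)=133

Answer: C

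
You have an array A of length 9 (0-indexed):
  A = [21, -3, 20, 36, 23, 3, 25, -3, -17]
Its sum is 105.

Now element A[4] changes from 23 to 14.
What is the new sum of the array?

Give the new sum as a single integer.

Answer: 96

Derivation:
Old value at index 4: 23
New value at index 4: 14
Delta = 14 - 23 = -9
New sum = old_sum + delta = 105 + (-9) = 96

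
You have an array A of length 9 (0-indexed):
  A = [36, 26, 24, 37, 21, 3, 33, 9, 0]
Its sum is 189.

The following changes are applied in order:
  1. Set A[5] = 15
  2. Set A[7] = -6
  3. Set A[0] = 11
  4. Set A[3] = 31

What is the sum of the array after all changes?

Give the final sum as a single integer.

Answer: 155

Derivation:
Initial sum: 189
Change 1: A[5] 3 -> 15, delta = 12, sum = 201
Change 2: A[7] 9 -> -6, delta = -15, sum = 186
Change 3: A[0] 36 -> 11, delta = -25, sum = 161
Change 4: A[3] 37 -> 31, delta = -6, sum = 155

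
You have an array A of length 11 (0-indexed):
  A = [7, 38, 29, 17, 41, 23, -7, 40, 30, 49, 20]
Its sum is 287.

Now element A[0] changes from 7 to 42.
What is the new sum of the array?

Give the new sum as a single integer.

Answer: 322

Derivation:
Old value at index 0: 7
New value at index 0: 42
Delta = 42 - 7 = 35
New sum = old_sum + delta = 287 + (35) = 322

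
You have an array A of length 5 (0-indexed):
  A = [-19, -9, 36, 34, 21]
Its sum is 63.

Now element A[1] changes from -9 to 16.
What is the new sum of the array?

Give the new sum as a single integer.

Answer: 88

Derivation:
Old value at index 1: -9
New value at index 1: 16
Delta = 16 - -9 = 25
New sum = old_sum + delta = 63 + (25) = 88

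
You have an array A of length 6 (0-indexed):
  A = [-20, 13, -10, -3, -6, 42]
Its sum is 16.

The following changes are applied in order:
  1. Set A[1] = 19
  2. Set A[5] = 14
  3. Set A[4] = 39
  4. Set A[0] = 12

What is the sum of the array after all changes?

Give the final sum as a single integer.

Answer: 71

Derivation:
Initial sum: 16
Change 1: A[1] 13 -> 19, delta = 6, sum = 22
Change 2: A[5] 42 -> 14, delta = -28, sum = -6
Change 3: A[4] -6 -> 39, delta = 45, sum = 39
Change 4: A[0] -20 -> 12, delta = 32, sum = 71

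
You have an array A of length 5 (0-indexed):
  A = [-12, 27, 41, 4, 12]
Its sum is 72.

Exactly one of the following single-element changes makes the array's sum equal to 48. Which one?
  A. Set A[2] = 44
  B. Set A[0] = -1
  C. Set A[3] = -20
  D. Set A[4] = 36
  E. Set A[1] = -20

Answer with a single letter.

Option A: A[2] 41->44, delta=3, new_sum=72+(3)=75
Option B: A[0] -12->-1, delta=11, new_sum=72+(11)=83
Option C: A[3] 4->-20, delta=-24, new_sum=72+(-24)=48 <-- matches target
Option D: A[4] 12->36, delta=24, new_sum=72+(24)=96
Option E: A[1] 27->-20, delta=-47, new_sum=72+(-47)=25

Answer: C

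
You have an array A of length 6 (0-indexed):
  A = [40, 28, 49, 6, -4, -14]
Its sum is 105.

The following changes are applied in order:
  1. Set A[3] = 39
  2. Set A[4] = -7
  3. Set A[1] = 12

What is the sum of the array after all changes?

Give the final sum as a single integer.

Answer: 119

Derivation:
Initial sum: 105
Change 1: A[3] 6 -> 39, delta = 33, sum = 138
Change 2: A[4] -4 -> -7, delta = -3, sum = 135
Change 3: A[1] 28 -> 12, delta = -16, sum = 119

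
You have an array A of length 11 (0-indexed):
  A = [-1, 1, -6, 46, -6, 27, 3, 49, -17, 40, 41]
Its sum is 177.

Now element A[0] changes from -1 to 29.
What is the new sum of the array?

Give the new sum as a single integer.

Answer: 207

Derivation:
Old value at index 0: -1
New value at index 0: 29
Delta = 29 - -1 = 30
New sum = old_sum + delta = 177 + (30) = 207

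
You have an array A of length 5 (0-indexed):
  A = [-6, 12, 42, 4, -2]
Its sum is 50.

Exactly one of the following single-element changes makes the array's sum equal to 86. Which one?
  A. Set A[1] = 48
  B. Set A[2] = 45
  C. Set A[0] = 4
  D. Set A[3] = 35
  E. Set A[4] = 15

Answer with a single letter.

Option A: A[1] 12->48, delta=36, new_sum=50+(36)=86 <-- matches target
Option B: A[2] 42->45, delta=3, new_sum=50+(3)=53
Option C: A[0] -6->4, delta=10, new_sum=50+(10)=60
Option D: A[3] 4->35, delta=31, new_sum=50+(31)=81
Option E: A[4] -2->15, delta=17, new_sum=50+(17)=67

Answer: A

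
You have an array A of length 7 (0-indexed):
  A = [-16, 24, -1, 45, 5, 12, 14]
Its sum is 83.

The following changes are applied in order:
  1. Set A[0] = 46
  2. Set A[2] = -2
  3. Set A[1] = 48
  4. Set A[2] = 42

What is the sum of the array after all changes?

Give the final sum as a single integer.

Initial sum: 83
Change 1: A[0] -16 -> 46, delta = 62, sum = 145
Change 2: A[2] -1 -> -2, delta = -1, sum = 144
Change 3: A[1] 24 -> 48, delta = 24, sum = 168
Change 4: A[2] -2 -> 42, delta = 44, sum = 212

Answer: 212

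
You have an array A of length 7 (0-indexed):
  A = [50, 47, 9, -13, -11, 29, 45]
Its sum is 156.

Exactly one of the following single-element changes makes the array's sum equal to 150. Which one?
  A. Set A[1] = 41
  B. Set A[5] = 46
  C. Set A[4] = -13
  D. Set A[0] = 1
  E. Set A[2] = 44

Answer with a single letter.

Answer: A

Derivation:
Option A: A[1] 47->41, delta=-6, new_sum=156+(-6)=150 <-- matches target
Option B: A[5] 29->46, delta=17, new_sum=156+(17)=173
Option C: A[4] -11->-13, delta=-2, new_sum=156+(-2)=154
Option D: A[0] 50->1, delta=-49, new_sum=156+(-49)=107
Option E: A[2] 9->44, delta=35, new_sum=156+(35)=191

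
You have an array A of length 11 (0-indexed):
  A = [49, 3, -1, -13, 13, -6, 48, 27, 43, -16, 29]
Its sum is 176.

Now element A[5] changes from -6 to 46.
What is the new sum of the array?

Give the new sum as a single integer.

Answer: 228

Derivation:
Old value at index 5: -6
New value at index 5: 46
Delta = 46 - -6 = 52
New sum = old_sum + delta = 176 + (52) = 228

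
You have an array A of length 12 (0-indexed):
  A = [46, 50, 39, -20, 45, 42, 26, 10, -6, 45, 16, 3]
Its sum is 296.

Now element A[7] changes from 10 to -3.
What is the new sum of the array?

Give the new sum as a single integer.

Old value at index 7: 10
New value at index 7: -3
Delta = -3 - 10 = -13
New sum = old_sum + delta = 296 + (-13) = 283

Answer: 283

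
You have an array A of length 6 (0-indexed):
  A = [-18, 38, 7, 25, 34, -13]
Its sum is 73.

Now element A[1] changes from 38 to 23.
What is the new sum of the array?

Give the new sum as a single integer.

Answer: 58

Derivation:
Old value at index 1: 38
New value at index 1: 23
Delta = 23 - 38 = -15
New sum = old_sum + delta = 73 + (-15) = 58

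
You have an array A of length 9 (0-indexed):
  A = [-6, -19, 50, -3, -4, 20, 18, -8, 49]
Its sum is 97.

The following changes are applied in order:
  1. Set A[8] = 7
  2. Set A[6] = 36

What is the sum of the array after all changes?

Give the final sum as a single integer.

Answer: 73

Derivation:
Initial sum: 97
Change 1: A[8] 49 -> 7, delta = -42, sum = 55
Change 2: A[6] 18 -> 36, delta = 18, sum = 73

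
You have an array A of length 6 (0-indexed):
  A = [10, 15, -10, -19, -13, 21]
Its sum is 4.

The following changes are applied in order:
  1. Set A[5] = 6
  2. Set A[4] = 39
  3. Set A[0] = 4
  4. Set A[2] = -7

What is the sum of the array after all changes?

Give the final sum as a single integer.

Answer: 38

Derivation:
Initial sum: 4
Change 1: A[5] 21 -> 6, delta = -15, sum = -11
Change 2: A[4] -13 -> 39, delta = 52, sum = 41
Change 3: A[0] 10 -> 4, delta = -6, sum = 35
Change 4: A[2] -10 -> -7, delta = 3, sum = 38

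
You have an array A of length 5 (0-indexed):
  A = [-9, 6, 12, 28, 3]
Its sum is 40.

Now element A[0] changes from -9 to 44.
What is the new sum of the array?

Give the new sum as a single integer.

Answer: 93

Derivation:
Old value at index 0: -9
New value at index 0: 44
Delta = 44 - -9 = 53
New sum = old_sum + delta = 40 + (53) = 93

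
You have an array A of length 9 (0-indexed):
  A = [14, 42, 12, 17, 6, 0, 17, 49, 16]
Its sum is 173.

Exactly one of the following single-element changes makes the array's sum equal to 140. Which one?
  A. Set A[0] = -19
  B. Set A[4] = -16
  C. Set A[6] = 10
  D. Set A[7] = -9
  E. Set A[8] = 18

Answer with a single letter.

Answer: A

Derivation:
Option A: A[0] 14->-19, delta=-33, new_sum=173+(-33)=140 <-- matches target
Option B: A[4] 6->-16, delta=-22, new_sum=173+(-22)=151
Option C: A[6] 17->10, delta=-7, new_sum=173+(-7)=166
Option D: A[7] 49->-9, delta=-58, new_sum=173+(-58)=115
Option E: A[8] 16->18, delta=2, new_sum=173+(2)=175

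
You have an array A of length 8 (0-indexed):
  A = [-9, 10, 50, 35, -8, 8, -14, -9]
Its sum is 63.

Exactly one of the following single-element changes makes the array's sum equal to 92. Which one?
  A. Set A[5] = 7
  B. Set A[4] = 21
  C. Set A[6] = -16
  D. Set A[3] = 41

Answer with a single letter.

Option A: A[5] 8->7, delta=-1, new_sum=63+(-1)=62
Option B: A[4] -8->21, delta=29, new_sum=63+(29)=92 <-- matches target
Option C: A[6] -14->-16, delta=-2, new_sum=63+(-2)=61
Option D: A[3] 35->41, delta=6, new_sum=63+(6)=69

Answer: B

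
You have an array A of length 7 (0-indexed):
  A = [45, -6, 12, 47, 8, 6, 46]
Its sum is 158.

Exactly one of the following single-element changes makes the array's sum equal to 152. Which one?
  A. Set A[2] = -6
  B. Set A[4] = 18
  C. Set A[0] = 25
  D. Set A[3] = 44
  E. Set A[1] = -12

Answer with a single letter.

Answer: E

Derivation:
Option A: A[2] 12->-6, delta=-18, new_sum=158+(-18)=140
Option B: A[4] 8->18, delta=10, new_sum=158+(10)=168
Option C: A[0] 45->25, delta=-20, new_sum=158+(-20)=138
Option D: A[3] 47->44, delta=-3, new_sum=158+(-3)=155
Option E: A[1] -6->-12, delta=-6, new_sum=158+(-6)=152 <-- matches target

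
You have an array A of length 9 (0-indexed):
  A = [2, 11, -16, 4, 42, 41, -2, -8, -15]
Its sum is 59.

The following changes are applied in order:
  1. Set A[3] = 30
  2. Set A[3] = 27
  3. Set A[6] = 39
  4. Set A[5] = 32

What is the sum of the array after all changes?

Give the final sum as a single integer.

Answer: 114

Derivation:
Initial sum: 59
Change 1: A[3] 4 -> 30, delta = 26, sum = 85
Change 2: A[3] 30 -> 27, delta = -3, sum = 82
Change 3: A[6] -2 -> 39, delta = 41, sum = 123
Change 4: A[5] 41 -> 32, delta = -9, sum = 114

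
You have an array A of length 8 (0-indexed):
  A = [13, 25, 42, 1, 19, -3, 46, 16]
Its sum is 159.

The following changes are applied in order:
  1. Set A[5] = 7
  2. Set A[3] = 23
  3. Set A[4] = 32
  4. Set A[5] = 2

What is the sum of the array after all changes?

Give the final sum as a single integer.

Answer: 199

Derivation:
Initial sum: 159
Change 1: A[5] -3 -> 7, delta = 10, sum = 169
Change 2: A[3] 1 -> 23, delta = 22, sum = 191
Change 3: A[4] 19 -> 32, delta = 13, sum = 204
Change 4: A[5] 7 -> 2, delta = -5, sum = 199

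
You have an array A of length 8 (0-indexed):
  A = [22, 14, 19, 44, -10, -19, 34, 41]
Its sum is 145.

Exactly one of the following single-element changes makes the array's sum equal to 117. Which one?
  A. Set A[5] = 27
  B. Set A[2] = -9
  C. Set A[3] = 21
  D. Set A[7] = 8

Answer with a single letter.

Answer: B

Derivation:
Option A: A[5] -19->27, delta=46, new_sum=145+(46)=191
Option B: A[2] 19->-9, delta=-28, new_sum=145+(-28)=117 <-- matches target
Option C: A[3] 44->21, delta=-23, new_sum=145+(-23)=122
Option D: A[7] 41->8, delta=-33, new_sum=145+(-33)=112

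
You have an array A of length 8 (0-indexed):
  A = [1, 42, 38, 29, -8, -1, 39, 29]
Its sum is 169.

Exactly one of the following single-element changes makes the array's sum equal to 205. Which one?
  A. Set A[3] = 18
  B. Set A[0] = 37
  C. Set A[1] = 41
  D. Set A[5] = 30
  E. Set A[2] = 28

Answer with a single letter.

Answer: B

Derivation:
Option A: A[3] 29->18, delta=-11, new_sum=169+(-11)=158
Option B: A[0] 1->37, delta=36, new_sum=169+(36)=205 <-- matches target
Option C: A[1] 42->41, delta=-1, new_sum=169+(-1)=168
Option D: A[5] -1->30, delta=31, new_sum=169+(31)=200
Option E: A[2] 38->28, delta=-10, new_sum=169+(-10)=159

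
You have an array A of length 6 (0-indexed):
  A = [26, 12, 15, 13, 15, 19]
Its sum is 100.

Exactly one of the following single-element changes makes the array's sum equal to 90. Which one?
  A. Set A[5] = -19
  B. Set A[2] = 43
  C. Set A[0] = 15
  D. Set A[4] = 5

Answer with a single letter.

Option A: A[5] 19->-19, delta=-38, new_sum=100+(-38)=62
Option B: A[2] 15->43, delta=28, new_sum=100+(28)=128
Option C: A[0] 26->15, delta=-11, new_sum=100+(-11)=89
Option D: A[4] 15->5, delta=-10, new_sum=100+(-10)=90 <-- matches target

Answer: D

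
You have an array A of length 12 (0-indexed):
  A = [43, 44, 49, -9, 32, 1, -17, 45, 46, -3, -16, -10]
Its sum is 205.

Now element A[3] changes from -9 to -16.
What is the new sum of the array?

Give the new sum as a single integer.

Answer: 198

Derivation:
Old value at index 3: -9
New value at index 3: -16
Delta = -16 - -9 = -7
New sum = old_sum + delta = 205 + (-7) = 198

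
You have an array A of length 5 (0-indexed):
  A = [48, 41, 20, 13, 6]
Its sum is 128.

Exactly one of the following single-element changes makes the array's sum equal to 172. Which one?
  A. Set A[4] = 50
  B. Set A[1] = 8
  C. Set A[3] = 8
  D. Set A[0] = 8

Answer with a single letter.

Option A: A[4] 6->50, delta=44, new_sum=128+(44)=172 <-- matches target
Option B: A[1] 41->8, delta=-33, new_sum=128+(-33)=95
Option C: A[3] 13->8, delta=-5, new_sum=128+(-5)=123
Option D: A[0] 48->8, delta=-40, new_sum=128+(-40)=88

Answer: A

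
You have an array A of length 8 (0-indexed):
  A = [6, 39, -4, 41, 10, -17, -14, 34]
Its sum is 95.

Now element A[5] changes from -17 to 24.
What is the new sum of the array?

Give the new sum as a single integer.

Old value at index 5: -17
New value at index 5: 24
Delta = 24 - -17 = 41
New sum = old_sum + delta = 95 + (41) = 136

Answer: 136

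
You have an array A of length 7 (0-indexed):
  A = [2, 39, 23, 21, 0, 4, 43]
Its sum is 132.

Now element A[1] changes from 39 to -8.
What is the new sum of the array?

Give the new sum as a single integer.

Old value at index 1: 39
New value at index 1: -8
Delta = -8 - 39 = -47
New sum = old_sum + delta = 132 + (-47) = 85

Answer: 85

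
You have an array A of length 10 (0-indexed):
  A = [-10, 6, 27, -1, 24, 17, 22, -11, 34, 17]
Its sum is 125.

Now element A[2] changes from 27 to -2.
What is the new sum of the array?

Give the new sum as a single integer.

Answer: 96

Derivation:
Old value at index 2: 27
New value at index 2: -2
Delta = -2 - 27 = -29
New sum = old_sum + delta = 125 + (-29) = 96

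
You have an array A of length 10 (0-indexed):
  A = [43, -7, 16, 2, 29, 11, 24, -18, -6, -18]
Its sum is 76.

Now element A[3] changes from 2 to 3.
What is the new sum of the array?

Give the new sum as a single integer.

Old value at index 3: 2
New value at index 3: 3
Delta = 3 - 2 = 1
New sum = old_sum + delta = 76 + (1) = 77

Answer: 77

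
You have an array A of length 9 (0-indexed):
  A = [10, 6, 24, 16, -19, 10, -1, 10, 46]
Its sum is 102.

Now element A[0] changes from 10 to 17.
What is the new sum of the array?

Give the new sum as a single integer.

Answer: 109

Derivation:
Old value at index 0: 10
New value at index 0: 17
Delta = 17 - 10 = 7
New sum = old_sum + delta = 102 + (7) = 109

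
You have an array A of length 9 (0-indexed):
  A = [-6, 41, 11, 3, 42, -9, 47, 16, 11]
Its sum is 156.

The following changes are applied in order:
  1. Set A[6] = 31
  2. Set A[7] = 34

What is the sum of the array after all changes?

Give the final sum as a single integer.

Initial sum: 156
Change 1: A[6] 47 -> 31, delta = -16, sum = 140
Change 2: A[7] 16 -> 34, delta = 18, sum = 158

Answer: 158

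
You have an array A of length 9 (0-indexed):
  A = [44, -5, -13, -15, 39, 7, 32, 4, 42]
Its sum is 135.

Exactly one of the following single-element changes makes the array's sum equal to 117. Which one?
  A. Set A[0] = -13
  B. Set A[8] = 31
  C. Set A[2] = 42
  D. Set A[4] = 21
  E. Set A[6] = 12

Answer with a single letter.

Option A: A[0] 44->-13, delta=-57, new_sum=135+(-57)=78
Option B: A[8] 42->31, delta=-11, new_sum=135+(-11)=124
Option C: A[2] -13->42, delta=55, new_sum=135+(55)=190
Option D: A[4] 39->21, delta=-18, new_sum=135+(-18)=117 <-- matches target
Option E: A[6] 32->12, delta=-20, new_sum=135+(-20)=115

Answer: D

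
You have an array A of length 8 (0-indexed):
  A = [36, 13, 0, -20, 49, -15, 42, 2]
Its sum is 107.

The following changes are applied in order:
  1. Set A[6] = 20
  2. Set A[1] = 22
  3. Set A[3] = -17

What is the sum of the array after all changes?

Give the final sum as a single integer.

Initial sum: 107
Change 1: A[6] 42 -> 20, delta = -22, sum = 85
Change 2: A[1] 13 -> 22, delta = 9, sum = 94
Change 3: A[3] -20 -> -17, delta = 3, sum = 97

Answer: 97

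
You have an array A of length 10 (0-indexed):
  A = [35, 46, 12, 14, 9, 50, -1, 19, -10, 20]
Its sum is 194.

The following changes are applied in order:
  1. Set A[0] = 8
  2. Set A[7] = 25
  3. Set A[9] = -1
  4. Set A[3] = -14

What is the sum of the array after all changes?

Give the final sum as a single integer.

Initial sum: 194
Change 1: A[0] 35 -> 8, delta = -27, sum = 167
Change 2: A[7] 19 -> 25, delta = 6, sum = 173
Change 3: A[9] 20 -> -1, delta = -21, sum = 152
Change 4: A[3] 14 -> -14, delta = -28, sum = 124

Answer: 124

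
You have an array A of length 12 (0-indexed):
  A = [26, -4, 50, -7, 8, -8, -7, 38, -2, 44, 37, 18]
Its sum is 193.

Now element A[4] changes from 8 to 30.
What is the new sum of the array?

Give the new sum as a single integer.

Answer: 215

Derivation:
Old value at index 4: 8
New value at index 4: 30
Delta = 30 - 8 = 22
New sum = old_sum + delta = 193 + (22) = 215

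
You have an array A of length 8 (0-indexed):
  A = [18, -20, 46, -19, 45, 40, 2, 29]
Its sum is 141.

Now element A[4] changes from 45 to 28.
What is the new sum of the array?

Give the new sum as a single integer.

Old value at index 4: 45
New value at index 4: 28
Delta = 28 - 45 = -17
New sum = old_sum + delta = 141 + (-17) = 124

Answer: 124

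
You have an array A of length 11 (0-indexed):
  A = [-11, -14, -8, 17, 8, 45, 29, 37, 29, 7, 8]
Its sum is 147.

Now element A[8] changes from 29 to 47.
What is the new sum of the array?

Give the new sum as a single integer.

Old value at index 8: 29
New value at index 8: 47
Delta = 47 - 29 = 18
New sum = old_sum + delta = 147 + (18) = 165

Answer: 165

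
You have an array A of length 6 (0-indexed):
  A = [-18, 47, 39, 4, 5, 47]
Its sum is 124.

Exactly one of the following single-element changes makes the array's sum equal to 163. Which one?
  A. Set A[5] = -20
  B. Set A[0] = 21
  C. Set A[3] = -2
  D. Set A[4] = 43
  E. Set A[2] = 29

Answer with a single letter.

Answer: B

Derivation:
Option A: A[5] 47->-20, delta=-67, new_sum=124+(-67)=57
Option B: A[0] -18->21, delta=39, new_sum=124+(39)=163 <-- matches target
Option C: A[3] 4->-2, delta=-6, new_sum=124+(-6)=118
Option D: A[4] 5->43, delta=38, new_sum=124+(38)=162
Option E: A[2] 39->29, delta=-10, new_sum=124+(-10)=114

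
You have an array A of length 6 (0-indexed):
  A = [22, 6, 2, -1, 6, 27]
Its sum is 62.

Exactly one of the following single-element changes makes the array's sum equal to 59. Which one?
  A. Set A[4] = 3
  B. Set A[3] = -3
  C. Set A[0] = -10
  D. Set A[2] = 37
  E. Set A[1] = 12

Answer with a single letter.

Option A: A[4] 6->3, delta=-3, new_sum=62+(-3)=59 <-- matches target
Option B: A[3] -1->-3, delta=-2, new_sum=62+(-2)=60
Option C: A[0] 22->-10, delta=-32, new_sum=62+(-32)=30
Option D: A[2] 2->37, delta=35, new_sum=62+(35)=97
Option E: A[1] 6->12, delta=6, new_sum=62+(6)=68

Answer: A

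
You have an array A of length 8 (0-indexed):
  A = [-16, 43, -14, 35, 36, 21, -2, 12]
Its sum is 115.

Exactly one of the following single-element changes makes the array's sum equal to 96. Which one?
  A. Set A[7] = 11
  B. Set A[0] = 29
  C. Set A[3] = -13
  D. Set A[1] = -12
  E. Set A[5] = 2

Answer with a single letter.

Answer: E

Derivation:
Option A: A[7] 12->11, delta=-1, new_sum=115+(-1)=114
Option B: A[0] -16->29, delta=45, new_sum=115+(45)=160
Option C: A[3] 35->-13, delta=-48, new_sum=115+(-48)=67
Option D: A[1] 43->-12, delta=-55, new_sum=115+(-55)=60
Option E: A[5] 21->2, delta=-19, new_sum=115+(-19)=96 <-- matches target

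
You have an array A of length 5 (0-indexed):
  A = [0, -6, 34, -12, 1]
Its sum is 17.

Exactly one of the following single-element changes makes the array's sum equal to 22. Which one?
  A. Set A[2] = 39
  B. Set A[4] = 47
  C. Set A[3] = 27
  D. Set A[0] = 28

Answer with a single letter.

Option A: A[2] 34->39, delta=5, new_sum=17+(5)=22 <-- matches target
Option B: A[4] 1->47, delta=46, new_sum=17+(46)=63
Option C: A[3] -12->27, delta=39, new_sum=17+(39)=56
Option D: A[0] 0->28, delta=28, new_sum=17+(28)=45

Answer: A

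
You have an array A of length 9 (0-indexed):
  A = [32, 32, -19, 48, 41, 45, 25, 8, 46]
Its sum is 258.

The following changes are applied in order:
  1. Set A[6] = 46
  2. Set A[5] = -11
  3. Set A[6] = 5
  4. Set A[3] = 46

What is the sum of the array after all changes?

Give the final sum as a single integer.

Initial sum: 258
Change 1: A[6] 25 -> 46, delta = 21, sum = 279
Change 2: A[5] 45 -> -11, delta = -56, sum = 223
Change 3: A[6] 46 -> 5, delta = -41, sum = 182
Change 4: A[3] 48 -> 46, delta = -2, sum = 180

Answer: 180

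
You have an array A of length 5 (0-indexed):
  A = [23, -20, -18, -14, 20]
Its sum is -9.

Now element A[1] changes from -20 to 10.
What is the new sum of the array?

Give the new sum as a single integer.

Answer: 21

Derivation:
Old value at index 1: -20
New value at index 1: 10
Delta = 10 - -20 = 30
New sum = old_sum + delta = -9 + (30) = 21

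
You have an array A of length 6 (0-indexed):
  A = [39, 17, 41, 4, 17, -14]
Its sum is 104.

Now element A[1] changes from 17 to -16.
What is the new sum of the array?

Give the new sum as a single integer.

Old value at index 1: 17
New value at index 1: -16
Delta = -16 - 17 = -33
New sum = old_sum + delta = 104 + (-33) = 71

Answer: 71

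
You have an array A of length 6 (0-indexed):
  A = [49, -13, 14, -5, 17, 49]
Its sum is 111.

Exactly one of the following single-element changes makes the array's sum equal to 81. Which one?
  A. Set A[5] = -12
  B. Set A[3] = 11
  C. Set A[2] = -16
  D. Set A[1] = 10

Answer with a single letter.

Option A: A[5] 49->-12, delta=-61, new_sum=111+(-61)=50
Option B: A[3] -5->11, delta=16, new_sum=111+(16)=127
Option C: A[2] 14->-16, delta=-30, new_sum=111+(-30)=81 <-- matches target
Option D: A[1] -13->10, delta=23, new_sum=111+(23)=134

Answer: C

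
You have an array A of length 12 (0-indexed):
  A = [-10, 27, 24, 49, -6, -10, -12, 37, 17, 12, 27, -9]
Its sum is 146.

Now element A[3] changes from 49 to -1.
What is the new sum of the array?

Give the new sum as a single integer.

Answer: 96

Derivation:
Old value at index 3: 49
New value at index 3: -1
Delta = -1 - 49 = -50
New sum = old_sum + delta = 146 + (-50) = 96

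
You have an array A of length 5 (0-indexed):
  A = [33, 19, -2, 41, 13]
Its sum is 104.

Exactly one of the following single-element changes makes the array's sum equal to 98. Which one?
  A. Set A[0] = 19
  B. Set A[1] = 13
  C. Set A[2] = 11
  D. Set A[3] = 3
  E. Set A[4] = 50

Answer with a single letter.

Answer: B

Derivation:
Option A: A[0] 33->19, delta=-14, new_sum=104+(-14)=90
Option B: A[1] 19->13, delta=-6, new_sum=104+(-6)=98 <-- matches target
Option C: A[2] -2->11, delta=13, new_sum=104+(13)=117
Option D: A[3] 41->3, delta=-38, new_sum=104+(-38)=66
Option E: A[4] 13->50, delta=37, new_sum=104+(37)=141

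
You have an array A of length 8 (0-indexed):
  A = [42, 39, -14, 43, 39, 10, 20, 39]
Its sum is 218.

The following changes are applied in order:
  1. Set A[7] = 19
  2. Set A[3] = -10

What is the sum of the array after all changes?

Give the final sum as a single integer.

Initial sum: 218
Change 1: A[7] 39 -> 19, delta = -20, sum = 198
Change 2: A[3] 43 -> -10, delta = -53, sum = 145

Answer: 145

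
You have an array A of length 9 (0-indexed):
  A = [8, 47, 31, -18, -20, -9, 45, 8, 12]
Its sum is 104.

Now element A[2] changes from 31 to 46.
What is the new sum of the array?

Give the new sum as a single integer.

Answer: 119

Derivation:
Old value at index 2: 31
New value at index 2: 46
Delta = 46 - 31 = 15
New sum = old_sum + delta = 104 + (15) = 119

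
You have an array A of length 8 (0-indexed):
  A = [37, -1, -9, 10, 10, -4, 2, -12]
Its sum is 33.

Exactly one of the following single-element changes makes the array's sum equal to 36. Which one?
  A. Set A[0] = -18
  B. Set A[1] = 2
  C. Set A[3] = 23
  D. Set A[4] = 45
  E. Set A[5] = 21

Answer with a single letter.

Option A: A[0] 37->-18, delta=-55, new_sum=33+(-55)=-22
Option B: A[1] -1->2, delta=3, new_sum=33+(3)=36 <-- matches target
Option C: A[3] 10->23, delta=13, new_sum=33+(13)=46
Option D: A[4] 10->45, delta=35, new_sum=33+(35)=68
Option E: A[5] -4->21, delta=25, new_sum=33+(25)=58

Answer: B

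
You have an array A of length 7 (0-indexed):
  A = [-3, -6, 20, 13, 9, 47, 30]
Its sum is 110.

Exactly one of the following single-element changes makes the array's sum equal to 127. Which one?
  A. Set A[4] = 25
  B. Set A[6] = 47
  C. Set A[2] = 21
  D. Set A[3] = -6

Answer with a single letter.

Answer: B

Derivation:
Option A: A[4] 9->25, delta=16, new_sum=110+(16)=126
Option B: A[6] 30->47, delta=17, new_sum=110+(17)=127 <-- matches target
Option C: A[2] 20->21, delta=1, new_sum=110+(1)=111
Option D: A[3] 13->-6, delta=-19, new_sum=110+(-19)=91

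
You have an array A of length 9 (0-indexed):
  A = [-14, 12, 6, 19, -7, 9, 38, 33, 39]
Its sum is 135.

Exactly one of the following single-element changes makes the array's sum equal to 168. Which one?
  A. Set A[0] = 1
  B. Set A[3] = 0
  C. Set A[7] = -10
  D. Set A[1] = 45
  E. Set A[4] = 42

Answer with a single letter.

Answer: D

Derivation:
Option A: A[0] -14->1, delta=15, new_sum=135+(15)=150
Option B: A[3] 19->0, delta=-19, new_sum=135+(-19)=116
Option C: A[7] 33->-10, delta=-43, new_sum=135+(-43)=92
Option D: A[1] 12->45, delta=33, new_sum=135+(33)=168 <-- matches target
Option E: A[4] -7->42, delta=49, new_sum=135+(49)=184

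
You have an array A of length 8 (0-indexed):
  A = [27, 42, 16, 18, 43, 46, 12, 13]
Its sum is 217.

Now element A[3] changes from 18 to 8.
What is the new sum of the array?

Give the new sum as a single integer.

Answer: 207

Derivation:
Old value at index 3: 18
New value at index 3: 8
Delta = 8 - 18 = -10
New sum = old_sum + delta = 217 + (-10) = 207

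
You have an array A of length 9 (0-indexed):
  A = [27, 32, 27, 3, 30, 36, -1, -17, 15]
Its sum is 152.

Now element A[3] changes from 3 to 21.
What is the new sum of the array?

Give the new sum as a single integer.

Answer: 170

Derivation:
Old value at index 3: 3
New value at index 3: 21
Delta = 21 - 3 = 18
New sum = old_sum + delta = 152 + (18) = 170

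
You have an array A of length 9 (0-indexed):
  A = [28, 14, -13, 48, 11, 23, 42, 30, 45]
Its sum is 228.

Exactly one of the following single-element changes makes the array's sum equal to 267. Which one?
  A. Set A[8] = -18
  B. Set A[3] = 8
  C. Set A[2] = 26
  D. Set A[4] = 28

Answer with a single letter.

Answer: C

Derivation:
Option A: A[8] 45->-18, delta=-63, new_sum=228+(-63)=165
Option B: A[3] 48->8, delta=-40, new_sum=228+(-40)=188
Option C: A[2] -13->26, delta=39, new_sum=228+(39)=267 <-- matches target
Option D: A[4] 11->28, delta=17, new_sum=228+(17)=245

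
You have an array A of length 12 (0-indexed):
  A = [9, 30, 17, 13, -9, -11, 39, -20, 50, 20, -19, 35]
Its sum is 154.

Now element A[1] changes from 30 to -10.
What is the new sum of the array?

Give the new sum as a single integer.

Old value at index 1: 30
New value at index 1: -10
Delta = -10 - 30 = -40
New sum = old_sum + delta = 154 + (-40) = 114

Answer: 114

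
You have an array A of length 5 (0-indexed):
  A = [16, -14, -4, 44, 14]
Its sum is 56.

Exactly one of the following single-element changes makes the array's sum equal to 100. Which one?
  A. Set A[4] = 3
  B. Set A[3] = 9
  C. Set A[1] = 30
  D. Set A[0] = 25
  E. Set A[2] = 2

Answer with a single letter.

Option A: A[4] 14->3, delta=-11, new_sum=56+(-11)=45
Option B: A[3] 44->9, delta=-35, new_sum=56+(-35)=21
Option C: A[1] -14->30, delta=44, new_sum=56+(44)=100 <-- matches target
Option D: A[0] 16->25, delta=9, new_sum=56+(9)=65
Option E: A[2] -4->2, delta=6, new_sum=56+(6)=62

Answer: C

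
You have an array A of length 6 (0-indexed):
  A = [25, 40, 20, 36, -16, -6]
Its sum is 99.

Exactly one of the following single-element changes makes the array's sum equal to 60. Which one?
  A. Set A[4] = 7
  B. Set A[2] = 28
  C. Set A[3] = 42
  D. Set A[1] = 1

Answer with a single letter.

Option A: A[4] -16->7, delta=23, new_sum=99+(23)=122
Option B: A[2] 20->28, delta=8, new_sum=99+(8)=107
Option C: A[3] 36->42, delta=6, new_sum=99+(6)=105
Option D: A[1] 40->1, delta=-39, new_sum=99+(-39)=60 <-- matches target

Answer: D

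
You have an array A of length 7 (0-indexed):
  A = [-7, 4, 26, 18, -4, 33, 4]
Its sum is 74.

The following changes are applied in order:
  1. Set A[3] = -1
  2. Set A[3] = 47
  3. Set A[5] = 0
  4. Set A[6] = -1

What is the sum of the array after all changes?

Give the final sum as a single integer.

Initial sum: 74
Change 1: A[3] 18 -> -1, delta = -19, sum = 55
Change 2: A[3] -1 -> 47, delta = 48, sum = 103
Change 3: A[5] 33 -> 0, delta = -33, sum = 70
Change 4: A[6] 4 -> -1, delta = -5, sum = 65

Answer: 65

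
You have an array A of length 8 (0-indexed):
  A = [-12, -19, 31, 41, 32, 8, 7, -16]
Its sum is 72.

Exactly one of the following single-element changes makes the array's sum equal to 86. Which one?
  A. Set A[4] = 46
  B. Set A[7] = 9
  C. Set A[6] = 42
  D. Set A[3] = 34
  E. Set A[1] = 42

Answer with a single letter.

Answer: A

Derivation:
Option A: A[4] 32->46, delta=14, new_sum=72+(14)=86 <-- matches target
Option B: A[7] -16->9, delta=25, new_sum=72+(25)=97
Option C: A[6] 7->42, delta=35, new_sum=72+(35)=107
Option D: A[3] 41->34, delta=-7, new_sum=72+(-7)=65
Option E: A[1] -19->42, delta=61, new_sum=72+(61)=133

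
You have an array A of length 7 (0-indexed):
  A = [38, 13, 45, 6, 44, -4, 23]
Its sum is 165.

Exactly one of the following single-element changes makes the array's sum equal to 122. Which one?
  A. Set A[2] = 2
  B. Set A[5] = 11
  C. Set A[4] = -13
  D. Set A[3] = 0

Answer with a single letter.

Answer: A

Derivation:
Option A: A[2] 45->2, delta=-43, new_sum=165+(-43)=122 <-- matches target
Option B: A[5] -4->11, delta=15, new_sum=165+(15)=180
Option C: A[4] 44->-13, delta=-57, new_sum=165+(-57)=108
Option D: A[3] 6->0, delta=-6, new_sum=165+(-6)=159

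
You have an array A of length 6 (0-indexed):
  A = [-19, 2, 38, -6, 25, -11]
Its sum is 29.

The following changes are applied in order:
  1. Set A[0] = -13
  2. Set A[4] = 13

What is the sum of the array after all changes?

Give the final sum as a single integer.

Answer: 23

Derivation:
Initial sum: 29
Change 1: A[0] -19 -> -13, delta = 6, sum = 35
Change 2: A[4] 25 -> 13, delta = -12, sum = 23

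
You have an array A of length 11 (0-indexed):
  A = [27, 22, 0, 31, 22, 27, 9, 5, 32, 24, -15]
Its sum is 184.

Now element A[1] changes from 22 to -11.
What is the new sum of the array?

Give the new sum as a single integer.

Answer: 151

Derivation:
Old value at index 1: 22
New value at index 1: -11
Delta = -11 - 22 = -33
New sum = old_sum + delta = 184 + (-33) = 151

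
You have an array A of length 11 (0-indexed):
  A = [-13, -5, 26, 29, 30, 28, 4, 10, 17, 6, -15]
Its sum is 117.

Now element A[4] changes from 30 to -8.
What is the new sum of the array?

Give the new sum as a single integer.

Old value at index 4: 30
New value at index 4: -8
Delta = -8 - 30 = -38
New sum = old_sum + delta = 117 + (-38) = 79

Answer: 79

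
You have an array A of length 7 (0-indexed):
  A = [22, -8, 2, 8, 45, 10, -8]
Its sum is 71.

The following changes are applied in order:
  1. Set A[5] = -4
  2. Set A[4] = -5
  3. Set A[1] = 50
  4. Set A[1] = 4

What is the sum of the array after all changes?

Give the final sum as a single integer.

Answer: 19

Derivation:
Initial sum: 71
Change 1: A[5] 10 -> -4, delta = -14, sum = 57
Change 2: A[4] 45 -> -5, delta = -50, sum = 7
Change 3: A[1] -8 -> 50, delta = 58, sum = 65
Change 4: A[1] 50 -> 4, delta = -46, sum = 19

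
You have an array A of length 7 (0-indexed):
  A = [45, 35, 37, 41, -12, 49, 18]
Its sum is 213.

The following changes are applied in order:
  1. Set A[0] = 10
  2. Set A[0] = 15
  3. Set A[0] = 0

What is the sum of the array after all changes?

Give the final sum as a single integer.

Answer: 168

Derivation:
Initial sum: 213
Change 1: A[0] 45 -> 10, delta = -35, sum = 178
Change 2: A[0] 10 -> 15, delta = 5, sum = 183
Change 3: A[0] 15 -> 0, delta = -15, sum = 168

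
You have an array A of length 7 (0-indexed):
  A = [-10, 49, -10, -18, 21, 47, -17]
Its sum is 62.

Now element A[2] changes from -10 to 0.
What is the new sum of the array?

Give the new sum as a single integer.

Answer: 72

Derivation:
Old value at index 2: -10
New value at index 2: 0
Delta = 0 - -10 = 10
New sum = old_sum + delta = 62 + (10) = 72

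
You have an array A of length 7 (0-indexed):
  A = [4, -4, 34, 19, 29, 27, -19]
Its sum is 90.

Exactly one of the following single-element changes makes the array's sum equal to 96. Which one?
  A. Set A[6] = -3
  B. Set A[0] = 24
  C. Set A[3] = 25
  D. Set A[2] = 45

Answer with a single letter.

Option A: A[6] -19->-3, delta=16, new_sum=90+(16)=106
Option B: A[0] 4->24, delta=20, new_sum=90+(20)=110
Option C: A[3] 19->25, delta=6, new_sum=90+(6)=96 <-- matches target
Option D: A[2] 34->45, delta=11, new_sum=90+(11)=101

Answer: C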